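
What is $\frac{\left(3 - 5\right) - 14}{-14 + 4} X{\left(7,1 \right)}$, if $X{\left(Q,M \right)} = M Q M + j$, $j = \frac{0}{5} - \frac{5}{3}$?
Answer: $\frac{128}{15} \approx 8.5333$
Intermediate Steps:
$j = - \frac{5}{3}$ ($j = 0 \cdot \frac{1}{5} - \frac{5}{3} = 0 - \frac{5}{3} = - \frac{5}{3} \approx -1.6667$)
$X{\left(Q,M \right)} = - \frac{5}{3} + Q M^{2}$ ($X{\left(Q,M \right)} = M Q M - \frac{5}{3} = Q M^{2} - \frac{5}{3} = - \frac{5}{3} + Q M^{2}$)
$\frac{\left(3 - 5\right) - 14}{-14 + 4} X{\left(7,1 \right)} = \frac{\left(3 - 5\right) - 14}{-14 + 4} \left(- \frac{5}{3} + 7 \cdot 1^{2}\right) = \frac{-2 - 14}{-10} \left(- \frac{5}{3} + 7 \cdot 1\right) = \left(-16\right) \left(- \frac{1}{10}\right) \left(- \frac{5}{3} + 7\right) = \frac{8}{5} \cdot \frac{16}{3} = \frac{128}{15}$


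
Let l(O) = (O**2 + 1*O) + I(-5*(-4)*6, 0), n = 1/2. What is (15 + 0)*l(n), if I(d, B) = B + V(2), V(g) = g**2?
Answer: 285/4 ≈ 71.250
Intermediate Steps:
I(d, B) = 4 + B (I(d, B) = B + 2**2 = B + 4 = 4 + B)
n = 1/2 ≈ 0.50000
l(O) = 4 + O + O**2 (l(O) = (O**2 + 1*O) + (4 + 0) = (O**2 + O) + 4 = (O + O**2) + 4 = 4 + O + O**2)
(15 + 0)*l(n) = (15 + 0)*(4 + 1/2 + (1/2)**2) = 15*(4 + 1/2 + 1/4) = 15*(19/4) = 285/4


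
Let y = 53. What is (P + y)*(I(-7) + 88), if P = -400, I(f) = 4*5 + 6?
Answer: -39558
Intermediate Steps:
I(f) = 26 (I(f) = 20 + 6 = 26)
(P + y)*(I(-7) + 88) = (-400 + 53)*(26 + 88) = -347*114 = -39558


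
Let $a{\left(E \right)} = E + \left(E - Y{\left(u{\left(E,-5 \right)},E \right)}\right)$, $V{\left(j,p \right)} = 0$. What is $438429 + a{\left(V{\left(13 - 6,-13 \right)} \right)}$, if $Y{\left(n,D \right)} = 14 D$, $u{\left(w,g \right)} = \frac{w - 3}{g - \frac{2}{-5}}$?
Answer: $438429$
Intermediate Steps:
$u{\left(w,g \right)} = \frac{-3 + w}{\frac{2}{5} + g}$ ($u{\left(w,g \right)} = \frac{-3 + w}{g - - \frac{2}{5}} = \frac{-3 + w}{g + \frac{2}{5}} = \frac{-3 + w}{\frac{2}{5} + g}$)
$a{\left(E \right)} = - 12 E$ ($a{\left(E \right)} = E + \left(E - 14 E\right) = E - 13 E = - 12 E$)
$438429 + a{\left(V{\left(13 - 6,-13 \right)} \right)} = 438429 - 0 = 438429 + 0 = 438429$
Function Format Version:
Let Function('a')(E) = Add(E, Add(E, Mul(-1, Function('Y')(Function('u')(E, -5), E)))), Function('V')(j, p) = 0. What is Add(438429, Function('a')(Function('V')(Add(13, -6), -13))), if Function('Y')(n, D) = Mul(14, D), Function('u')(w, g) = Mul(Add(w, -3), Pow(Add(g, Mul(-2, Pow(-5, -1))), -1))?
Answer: 438429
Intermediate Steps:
Function('u')(w, g) = Mul(Pow(Add(Rational(2, 5), g), -1), Add(-3, w)) (Function('u')(w, g) = Mul(Add(-3, w), Pow(Add(g, Mul(-2, Rational(-1, 5))), -1)) = Mul(Add(-3, w), Pow(Add(g, Rational(2, 5)), -1)) = Mul(Add(-3, w), Pow(Add(Rational(2, 5), g), -1)) = Mul(Pow(Add(Rational(2, 5), g), -1), Add(-3, w)))
Function('a')(E) = Mul(-12, E) (Function('a')(E) = Add(E, Add(E, Mul(-1, Mul(14, E)))) = Add(E, Add(E, Mul(-14, E))) = Add(E, Mul(-13, E)) = Mul(-12, E))
Add(438429, Function('a')(Function('V')(Add(13, -6), -13))) = Add(438429, Mul(-12, 0)) = Add(438429, 0) = 438429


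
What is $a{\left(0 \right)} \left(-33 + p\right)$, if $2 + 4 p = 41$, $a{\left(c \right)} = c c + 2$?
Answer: $- \frac{93}{2} \approx -46.5$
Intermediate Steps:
$a{\left(c \right)} = 2 + c^{2}$ ($a{\left(c \right)} = c^{2} + 2 = 2 + c^{2}$)
$p = \frac{39}{4}$ ($p = - \frac{1}{2} + \frac{1}{4} \cdot 41 = - \frac{1}{2} + \frac{41}{4} = \frac{39}{4} \approx 9.75$)
$a{\left(0 \right)} \left(-33 + p\right) = \left(2 + 0^{2}\right) \left(-33 + \frac{39}{4}\right) = \left(2 + 0\right) \left(- \frac{93}{4}\right) = 2 \left(- \frac{93}{4}\right) = - \frac{93}{2}$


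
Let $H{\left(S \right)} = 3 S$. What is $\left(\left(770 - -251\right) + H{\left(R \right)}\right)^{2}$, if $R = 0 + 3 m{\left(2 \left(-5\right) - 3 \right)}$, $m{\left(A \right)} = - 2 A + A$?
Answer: $1295044$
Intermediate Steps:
$m{\left(A \right)} = - A$
$R = 39$ ($R = 0 + 3 \left(- (2 \left(-5\right) - 3)\right) = 0 + 3 \left(- (-10 - 3)\right) = 0 + 3 \left(\left(-1\right) \left(-13\right)\right) = 0 + 3 \cdot 13 = 0 + 39 = 39$)
$\left(\left(770 - -251\right) + H{\left(R \right)}\right)^{2} = \left(\left(770 - -251\right) + 3 \cdot 39\right)^{2} = \left(\left(770 + 251\right) + 117\right)^{2} = \left(1021 + 117\right)^{2} = 1138^{2} = 1295044$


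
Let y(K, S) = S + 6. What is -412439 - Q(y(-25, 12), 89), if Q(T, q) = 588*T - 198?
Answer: -422825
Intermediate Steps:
y(K, S) = 6 + S
Q(T, q) = -198 + 588*T
-412439 - Q(y(-25, 12), 89) = -412439 - (-198 + 588*(6 + 12)) = -412439 - (-198 + 588*18) = -412439 - (-198 + 10584) = -412439 - 1*10386 = -412439 - 10386 = -422825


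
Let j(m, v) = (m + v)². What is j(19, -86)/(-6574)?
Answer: -4489/6574 ≈ -0.68284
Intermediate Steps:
j(19, -86)/(-6574) = (19 - 86)²/(-6574) = (-67)²*(-1/6574) = 4489*(-1/6574) = -4489/6574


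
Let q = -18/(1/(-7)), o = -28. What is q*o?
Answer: -3528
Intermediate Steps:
q = 126 (q = -18/(-⅐) = -18*(-7) = 126)
q*o = 126*(-28) = -3528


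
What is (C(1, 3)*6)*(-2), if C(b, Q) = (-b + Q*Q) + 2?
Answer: -120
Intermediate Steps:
C(b, Q) = 2 + Q**2 - b (C(b, Q) = (-b + Q**2) + 2 = (Q**2 - b) + 2 = 2 + Q**2 - b)
(C(1, 3)*6)*(-2) = ((2 + 3**2 - 1*1)*6)*(-2) = ((2 + 9 - 1)*6)*(-2) = (10*6)*(-2) = 60*(-2) = -120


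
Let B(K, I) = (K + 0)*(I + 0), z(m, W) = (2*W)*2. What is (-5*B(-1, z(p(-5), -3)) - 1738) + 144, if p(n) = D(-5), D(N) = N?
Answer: -1654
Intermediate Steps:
p(n) = -5
z(m, W) = 4*W
B(K, I) = I*K (B(K, I) = K*I = I*K)
(-5*B(-1, z(p(-5), -3)) - 1738) + 144 = (-5*4*(-3)*(-1) - 1738) + 144 = (-(-60)*(-1) - 1738) + 144 = (-5*12 - 1738) + 144 = (-60 - 1738) + 144 = -1798 + 144 = -1654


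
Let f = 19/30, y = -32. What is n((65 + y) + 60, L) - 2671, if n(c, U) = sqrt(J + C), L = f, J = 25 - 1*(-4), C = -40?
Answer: -2671 + I*sqrt(11) ≈ -2671.0 + 3.3166*I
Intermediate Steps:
f = 19/30 (f = 19*(1/30) = 19/30 ≈ 0.63333)
J = 29 (J = 25 + 4 = 29)
L = 19/30 ≈ 0.63333
n(c, U) = I*sqrt(11) (n(c, U) = sqrt(29 - 40) = sqrt(-11) = I*sqrt(11))
n((65 + y) + 60, L) - 2671 = I*sqrt(11) - 2671 = -2671 + I*sqrt(11)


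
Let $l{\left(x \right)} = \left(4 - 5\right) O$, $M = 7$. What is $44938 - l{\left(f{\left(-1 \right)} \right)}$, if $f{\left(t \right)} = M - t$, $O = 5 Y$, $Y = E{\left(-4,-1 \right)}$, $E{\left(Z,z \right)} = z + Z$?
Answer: $44913$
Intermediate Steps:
$E{\left(Z,z \right)} = Z + z$
$Y = -5$ ($Y = -4 - 1 = -5$)
$O = -25$ ($O = 5 \left(-5\right) = -25$)
$f{\left(t \right)} = 7 - t$
$l{\left(x \right)} = 25$ ($l{\left(x \right)} = \left(4 - 5\right) \left(-25\right) = \left(-1\right) \left(-25\right) = 25$)
$44938 - l{\left(f{\left(-1 \right)} \right)} = 44938 - 25 = 44913$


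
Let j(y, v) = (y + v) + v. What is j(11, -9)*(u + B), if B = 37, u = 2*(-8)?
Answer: -147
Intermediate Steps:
j(y, v) = y + 2*v (j(y, v) = (v + y) + v = y + 2*v)
u = -16
j(11, -9)*(u + B) = (11 + 2*(-9))*(-16 + 37) = (11 - 18)*21 = -7*21 = -147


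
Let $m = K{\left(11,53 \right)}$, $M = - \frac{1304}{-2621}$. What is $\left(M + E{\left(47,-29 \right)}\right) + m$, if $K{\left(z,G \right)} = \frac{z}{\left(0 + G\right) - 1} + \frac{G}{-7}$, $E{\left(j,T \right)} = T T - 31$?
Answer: $\frac{766228637}{954044} \approx 803.14$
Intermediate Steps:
$M = \frac{1304}{2621}$ ($M = \left(-1304\right) \left(- \frac{1}{2621}\right) = \frac{1304}{2621} \approx 0.49752$)
$E{\left(j,T \right)} = -31 + T^{2}$ ($E{\left(j,T \right)} = T^{2} - 31 = -31 + T^{2}$)
$K{\left(z,G \right)} = - \frac{G}{7} + \frac{z}{-1 + G}$ ($K{\left(z,G \right)} = \frac{z}{G - 1} + G \left(- \frac{1}{7}\right) = \frac{z}{-1 + G} - \frac{G}{7} = - \frac{G}{7} + \frac{z}{-1 + G}$)
$m = - \frac{2679}{364}$ ($m = \frac{53 - 53^{2} + 7 \cdot 11}{7 \left(-1 + 53\right)} = \frac{53 - 2809 + 77}{7 \cdot 52} = \frac{1}{7} \cdot \frac{1}{52} \left(53 - 2809 + 77\right) = \frac{1}{7} \cdot \frac{1}{52} \left(-2679\right) = - \frac{2679}{364} \approx -7.3599$)
$\left(M + E{\left(47,-29 \right)}\right) + m = \left(\frac{1304}{2621} - \left(31 - \left(-29\right)^{2}\right)\right) - \frac{2679}{364} = \left(\frac{1304}{2621} + \left(-31 + 841\right)\right) - \frac{2679}{364} = \left(\frac{1304}{2621} + 810\right) - \frac{2679}{364} = \frac{2124314}{2621} - \frac{2679}{364} = \frac{766228637}{954044}$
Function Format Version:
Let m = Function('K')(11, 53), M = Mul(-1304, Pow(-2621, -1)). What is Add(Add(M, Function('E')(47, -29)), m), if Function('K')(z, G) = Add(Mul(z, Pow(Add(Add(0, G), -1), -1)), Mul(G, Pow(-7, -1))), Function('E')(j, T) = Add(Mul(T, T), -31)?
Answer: Rational(766228637, 954044) ≈ 803.14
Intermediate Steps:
M = Rational(1304, 2621) (M = Mul(-1304, Rational(-1, 2621)) = Rational(1304, 2621) ≈ 0.49752)
Function('E')(j, T) = Add(-31, Pow(T, 2)) (Function('E')(j, T) = Add(Pow(T, 2), -31) = Add(-31, Pow(T, 2)))
Function('K')(z, G) = Add(Mul(Rational(-1, 7), G), Mul(z, Pow(Add(-1, G), -1))) (Function('K')(z, G) = Add(Mul(z, Pow(Add(G, -1), -1)), Mul(G, Rational(-1, 7))) = Add(Mul(z, Pow(Add(-1, G), -1)), Mul(Rational(-1, 7), G)) = Add(Mul(Rational(-1, 7), G), Mul(z, Pow(Add(-1, G), -1))))
m = Rational(-2679, 364) (m = Mul(Rational(1, 7), Pow(Add(-1, 53), -1), Add(53, Mul(-1, Pow(53, 2)), Mul(7, 11))) = Mul(Rational(1, 7), Pow(52, -1), Add(53, Mul(-1, 2809), 77)) = Mul(Rational(1, 7), Rational(1, 52), Add(53, -2809, 77)) = Mul(Rational(1, 7), Rational(1, 52), -2679) = Rational(-2679, 364) ≈ -7.3599)
Add(Add(M, Function('E')(47, -29)), m) = Add(Add(Rational(1304, 2621), Add(-31, Pow(-29, 2))), Rational(-2679, 364)) = Add(Add(Rational(1304, 2621), Add(-31, 841)), Rational(-2679, 364)) = Add(Add(Rational(1304, 2621), 810), Rational(-2679, 364)) = Add(Rational(2124314, 2621), Rational(-2679, 364)) = Rational(766228637, 954044)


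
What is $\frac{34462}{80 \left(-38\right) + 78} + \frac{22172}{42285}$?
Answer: $- \frac{695776103}{62624085} \approx -11.11$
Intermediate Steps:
$\frac{34462}{80 \left(-38\right) + 78} + \frac{22172}{42285} = \frac{34462}{-3040 + 78} + 22172 \cdot \frac{1}{42285} = \frac{34462}{-2962} + \frac{22172}{42285} = 34462 \left(- \frac{1}{2962}\right) + \frac{22172}{42285} = - \frac{17231}{1481} + \frac{22172}{42285} = - \frac{695776103}{62624085}$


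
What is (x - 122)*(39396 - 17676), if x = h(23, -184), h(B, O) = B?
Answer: -2150280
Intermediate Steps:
x = 23
(x - 122)*(39396 - 17676) = (23 - 122)*(39396 - 17676) = -99*21720 = -2150280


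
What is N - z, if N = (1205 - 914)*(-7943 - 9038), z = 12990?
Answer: -4954461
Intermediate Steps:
N = -4941471 (N = 291*(-16981) = -4941471)
N - z = -4941471 - 1*12990 = -4941471 - 12990 = -4954461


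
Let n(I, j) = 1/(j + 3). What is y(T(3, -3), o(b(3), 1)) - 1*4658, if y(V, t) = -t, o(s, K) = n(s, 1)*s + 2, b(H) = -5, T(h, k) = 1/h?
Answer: -18635/4 ≈ -4658.8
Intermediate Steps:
n(I, j) = 1/(3 + j)
o(s, K) = 2 + s/4 (o(s, K) = s/(3 + 1) + 2 = s/4 + 2 = 2 + s/4)
y(T(3, -3), o(b(3), 1)) - 1*4658 = -(2 + (¼)*(-5)) - 1*4658 = -(2 - 5/4) - 4658 = -1*¾ - 4658 = -¾ - 4658 = -18635/4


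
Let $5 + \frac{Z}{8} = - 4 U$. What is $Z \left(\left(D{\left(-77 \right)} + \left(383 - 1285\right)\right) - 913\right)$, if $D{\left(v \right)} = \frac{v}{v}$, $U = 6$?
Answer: $420848$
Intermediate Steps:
$D{\left(v \right)} = 1$
$Z = -232$ ($Z = -40 + 8 \left(\left(-4\right) 6\right) = -40 + 8 \left(-24\right) = -40 - 192 = -232$)
$Z \left(\left(D{\left(-77 \right)} + \left(383 - 1285\right)\right) - 913\right) = - 232 \left(\left(1 + \left(383 - 1285\right)\right) - 913\right) = - 232 \left(\left(1 - 902\right) - 913\right) = - 232 \left(-901 - 913\right) = \left(-232\right) \left(-1814\right) = 420848$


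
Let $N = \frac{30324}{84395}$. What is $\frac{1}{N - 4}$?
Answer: $- \frac{84395}{307256} \approx -0.27467$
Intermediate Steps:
$N = \frac{30324}{84395}$ ($N = 30324 \cdot \frac{1}{84395} = \frac{30324}{84395} \approx 0.35931$)
$\frac{1}{N - 4} = \frac{1}{\frac{30324}{84395} - 4} = \frac{1}{- \frac{307256}{84395}} = - \frac{84395}{307256}$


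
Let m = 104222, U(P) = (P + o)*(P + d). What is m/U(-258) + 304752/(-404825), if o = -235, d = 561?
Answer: -87715220158/60472353675 ≈ -1.4505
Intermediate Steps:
U(P) = (-235 + P)*(561 + P) (U(P) = (P - 235)*(P + 561) = (-235 + P)*(561 + P))
m/U(-258) + 304752/(-404825) = 104222/(-131835 + (-258)**2 + 326*(-258)) + 304752/(-404825) = 104222/(-131835 + 66564 - 84108) + 304752*(-1/404825) = 104222/(-149379) - 304752/404825 = 104222*(-1/149379) - 304752/404825 = -104222/149379 - 304752/404825 = -87715220158/60472353675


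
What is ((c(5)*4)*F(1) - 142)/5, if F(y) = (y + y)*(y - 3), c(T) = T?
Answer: -222/5 ≈ -44.400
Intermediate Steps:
F(y) = 2*y*(-3 + y) (F(y) = (2*y)*(-3 + y) = 2*y*(-3 + y))
((c(5)*4)*F(1) - 142)/5 = ((5*4)*(2*1*(-3 + 1)) - 142)/5 = (20*(2*1*(-2)) - 142)*(⅕) = (20*(-4) - 142)*(⅕) = (-80 - 142)*(⅕) = -222*⅕ = -222/5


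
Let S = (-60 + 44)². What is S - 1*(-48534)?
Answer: 48790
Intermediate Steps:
S = 256 (S = (-16)² = 256)
S - 1*(-48534) = 256 - 1*(-48534) = 256 + 48534 = 48790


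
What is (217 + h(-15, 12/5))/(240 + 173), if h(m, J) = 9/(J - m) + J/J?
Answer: 6337/11977 ≈ 0.52910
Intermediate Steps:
h(m, J) = 1 + 9/(J - m) (h(m, J) = 9/(J - m) + 1 = 1 + 9/(J - m))
(217 + h(-15, 12/5))/(240 + 173) = (217 + (9 + 12/5 - 1*(-15))/(12/5 - 1*(-15)))/(240 + 173) = (217 + (9 + 12*(1/5) + 15)/(12*(1/5) + 15))/413 = (217 + (9 + 12/5 + 15)/(12/5 + 15))*(1/413) = (217 + (132/5)/(87/5))*(1/413) = (217 + (5/87)*(132/5))*(1/413) = (217 + 44/29)*(1/413) = (6337/29)*(1/413) = 6337/11977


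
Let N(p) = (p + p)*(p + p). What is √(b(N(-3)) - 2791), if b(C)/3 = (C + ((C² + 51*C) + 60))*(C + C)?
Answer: √694457 ≈ 833.34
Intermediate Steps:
N(p) = 4*p² (N(p) = (2*p)*(2*p) = 4*p²)
b(C) = 6*C*(60 + C² + 52*C) (b(C) = 3*((C + ((C² + 51*C) + 60))*(C + C)) = 3*((C + (60 + C² + 51*C))*(2*C)) = 3*((60 + C² + 52*C)*(2*C)) = 3*(2*C*(60 + C² + 52*C)) = 6*C*(60 + C² + 52*C))
√(b(N(-3)) - 2791) = √(6*(4*(-3)²)*(60 + (4*(-3)²)² + 52*(4*(-3)²)) - 2791) = √(6*(4*9)*(60 + (4*9)² + 52*(4*9)) - 2791) = √(6*36*(60 + 36² + 52*36) - 2791) = √(6*36*(60 + 1296 + 1872) - 2791) = √(6*36*3228 - 2791) = √(697248 - 2791) = √694457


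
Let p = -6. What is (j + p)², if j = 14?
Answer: 64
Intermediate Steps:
(j + p)² = (14 - 6)² = 8² = 64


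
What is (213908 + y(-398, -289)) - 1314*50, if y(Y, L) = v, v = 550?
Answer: 148758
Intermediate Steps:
y(Y, L) = 550
(213908 + y(-398, -289)) - 1314*50 = (213908 + 550) - 1314*50 = 214458 - 65700 = 148758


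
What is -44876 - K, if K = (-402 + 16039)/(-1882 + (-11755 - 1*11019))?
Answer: -1106447019/24656 ≈ -44875.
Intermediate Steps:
K = -15637/24656 (K = 15637/(-1882 + (-11755 - 11019)) = 15637/(-1882 - 22774) = 15637/(-24656) = 15637*(-1/24656) = -15637/24656 ≈ -0.63421)
-44876 - K = -44876 - 1*(-15637/24656) = -44876 + 15637/24656 = -1106447019/24656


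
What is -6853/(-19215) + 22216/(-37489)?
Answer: -24281189/102907305 ≈ -0.23595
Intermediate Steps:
-6853/(-19215) + 22216/(-37489) = -6853*(-1/19215) + 22216*(-1/37489) = 979/2745 - 22216/37489 = -24281189/102907305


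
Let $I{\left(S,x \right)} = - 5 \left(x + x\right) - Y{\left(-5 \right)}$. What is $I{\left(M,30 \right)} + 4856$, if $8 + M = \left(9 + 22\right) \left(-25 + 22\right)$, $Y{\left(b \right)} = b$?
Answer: $4561$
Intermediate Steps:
$M = -101$ ($M = -8 + \left(9 + 22\right) \left(-25 + 22\right) = -8 + 31 \left(-3\right) = -8 - 93 = -101$)
$I{\left(S,x \right)} = 5 - 10 x$ ($I{\left(S,x \right)} = - 5 \left(x + x\right) - -5 = - 5 \cdot 2 x + 5 = - 10 x + 5 = 5 - 10 x$)
$I{\left(M,30 \right)} + 4856 = \left(5 - 300\right) + 4856 = -295 + 4856 = 4561$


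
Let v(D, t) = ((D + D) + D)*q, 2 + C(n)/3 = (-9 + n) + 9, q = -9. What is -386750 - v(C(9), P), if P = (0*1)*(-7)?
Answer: -386183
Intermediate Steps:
P = 0 (P = 0*(-7) = 0)
C(n) = -6 + 3*n (C(n) = -6 + 3*((-9 + n) + 9) = -6 + 3*n)
v(D, t) = -27*D (v(D, t) = ((D + D) + D)*(-9) = (2*D + D)*(-9) = (3*D)*(-9) = -27*D)
-386750 - v(C(9), P) = -386750 - (-27)*(-6 + 3*9) = -386750 - (-27)*(-6 + 27) = -386750 - (-27)*21 = -386750 - 1*(-567) = -386750 + 567 = -386183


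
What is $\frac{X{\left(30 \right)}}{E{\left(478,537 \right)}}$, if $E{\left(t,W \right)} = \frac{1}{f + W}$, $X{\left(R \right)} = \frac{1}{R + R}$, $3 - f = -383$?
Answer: $\frac{923}{60} \approx 15.383$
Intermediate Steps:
$f = 386$ ($f = 3 - -383 = 3 + 383 = 386$)
$X{\left(R \right)} = \frac{1}{2 R}$
$E{\left(t,W \right)} = \frac{1}{386 + W}$
$\frac{X{\left(30 \right)}}{E{\left(478,537 \right)}} = \frac{\frac{1}{2} \cdot \frac{1}{30}}{\frac{1}{386 + 537}} = \frac{\frac{1}{2} \cdot \frac{1}{30}}{\frac{1}{923}} = \frac{\frac{1}{\frac{1}{923}}}{60} = \frac{1}{60} \cdot 923 = \frac{923}{60}$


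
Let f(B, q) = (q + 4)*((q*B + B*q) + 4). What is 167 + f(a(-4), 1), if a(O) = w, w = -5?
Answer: 137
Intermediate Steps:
a(O) = -5
f(B, q) = (4 + q)*(4 + 2*B*q) (f(B, q) = (4 + q)*((B*q + B*q) + 4) = (4 + q)*(2*B*q + 4) = (4 + q)*(4 + 2*B*q))
167 + f(a(-4), 1) = 167 + (16 + 4*1 + 2*(-5)*1**2 + 8*(-5)*1) = 167 + (16 + 4 + 2*(-5)*1 - 40) = 167 + (16 + 4 - 10 - 40) = 167 - 30 = 137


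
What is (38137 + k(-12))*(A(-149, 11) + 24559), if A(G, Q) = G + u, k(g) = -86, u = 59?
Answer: 931069919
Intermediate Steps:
A(G, Q) = 59 + G (A(G, Q) = G + 59 = 59 + G)
(38137 + k(-12))*(A(-149, 11) + 24559) = (38137 - 86)*((59 - 149) + 24559) = 38051*(-90 + 24559) = 38051*24469 = 931069919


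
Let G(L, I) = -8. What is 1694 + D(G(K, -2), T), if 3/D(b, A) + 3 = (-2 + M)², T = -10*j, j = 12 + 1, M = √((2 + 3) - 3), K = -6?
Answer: 38953/23 - 12*√2/23 ≈ 1692.9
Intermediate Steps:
M = √2 (M = √(5 - 3) = √2 ≈ 1.4142)
j = 13
T = -130 (T = -10*13 = -130)
D(b, A) = 3/(-3 + (-2 + √2)²)
1694 + D(G(K, -2), T) = 1694 + (-9/23 - 12*√2/23) = 38953/23 - 12*√2/23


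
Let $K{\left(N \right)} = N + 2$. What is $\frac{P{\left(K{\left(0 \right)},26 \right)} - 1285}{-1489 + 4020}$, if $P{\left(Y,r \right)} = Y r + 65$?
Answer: $- \frac{1168}{2531} \approx -0.46148$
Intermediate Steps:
$K{\left(N \right)} = 2 + N$
$P{\left(Y,r \right)} = 65 + Y r$
$\frac{P{\left(K{\left(0 \right)},26 \right)} - 1285}{-1489 + 4020} = \frac{\left(65 + \left(2 + 0\right) 26\right) - 1285}{-1489 + 4020} = \frac{\left(65 + 2 \cdot 26\right) - 1285}{2531} = \left(\left(65 + 52\right) - 1285\right) \frac{1}{2531} = \left(117 - 1285\right) \frac{1}{2531} = \left(-1168\right) \frac{1}{2531} = - \frac{1168}{2531}$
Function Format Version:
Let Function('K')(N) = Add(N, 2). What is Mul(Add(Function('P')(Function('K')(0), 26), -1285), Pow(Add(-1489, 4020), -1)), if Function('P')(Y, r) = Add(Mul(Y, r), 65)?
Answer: Rational(-1168, 2531) ≈ -0.46148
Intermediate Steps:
Function('K')(N) = Add(2, N)
Function('P')(Y, r) = Add(65, Mul(Y, r))
Mul(Add(Function('P')(Function('K')(0), 26), -1285), Pow(Add(-1489, 4020), -1)) = Mul(Add(Add(65, Mul(Add(2, 0), 26)), -1285), Pow(Add(-1489, 4020), -1)) = Mul(Add(Add(65, Mul(2, 26)), -1285), Pow(2531, -1)) = Mul(Add(Add(65, 52), -1285), Rational(1, 2531)) = Mul(Add(117, -1285), Rational(1, 2531)) = Mul(-1168, Rational(1, 2531)) = Rational(-1168, 2531)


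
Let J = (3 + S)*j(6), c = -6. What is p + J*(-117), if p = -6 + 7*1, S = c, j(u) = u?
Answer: 2107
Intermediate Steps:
S = -6
J = -18 (J = (3 - 6)*6 = -3*6 = -18)
p = 1 (p = -6 + 7 = 1)
p + J*(-117) = 1 - 18*(-117) = 1 + 2106 = 2107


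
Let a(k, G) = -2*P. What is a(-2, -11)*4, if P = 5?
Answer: -40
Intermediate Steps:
a(k, G) = -10 (a(k, G) = -2*5 = -10)
a(-2, -11)*4 = -10*4 = -40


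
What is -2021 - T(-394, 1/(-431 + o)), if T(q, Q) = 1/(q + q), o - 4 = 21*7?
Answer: -1592547/788 ≈ -2021.0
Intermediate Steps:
o = 151 (o = 4 + 21*7 = 4 + 147 = 151)
T(q, Q) = 1/(2*q)
-2021 - T(-394, 1/(-431 + o)) = -2021 - 1/(2*(-394)) = -2021 - (-1)/(2*394) = -2021 - 1*(-1/788) = -2021 + 1/788 = -1592547/788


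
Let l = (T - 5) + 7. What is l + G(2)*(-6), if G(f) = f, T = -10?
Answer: -20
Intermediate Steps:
l = -8 (l = (-10 - 5) + 7 = -15 + 7 = -8)
l + G(2)*(-6) = -8 + 2*(-6) = -8 - 12 = -20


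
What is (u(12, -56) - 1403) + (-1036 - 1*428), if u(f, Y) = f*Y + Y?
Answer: -3595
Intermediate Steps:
u(f, Y) = Y + Y*f (u(f, Y) = Y*f + Y = Y + Y*f)
(u(12, -56) - 1403) + (-1036 - 1*428) = (-56*(1 + 12) - 1403) + (-1036 - 1*428) = (-56*13 - 1403) + (-1036 - 428) = (-728 - 1403) - 1464 = -2131 - 1464 = -3595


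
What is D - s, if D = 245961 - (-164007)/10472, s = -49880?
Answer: 3098210959/10472 ≈ 2.9586e+5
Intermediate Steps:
D = 2575867599/10472 (D = 245961 - (-164007)/10472 = 245961 - 1*(-164007/10472) = 245961 + 164007/10472 = 2575867599/10472 ≈ 2.4598e+5)
D - s = 2575867599/10472 - 1*(-49880) = 2575867599/10472 + 49880 = 3098210959/10472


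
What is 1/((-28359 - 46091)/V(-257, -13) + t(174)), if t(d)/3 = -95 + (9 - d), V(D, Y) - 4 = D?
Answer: -253/122890 ≈ -0.0020588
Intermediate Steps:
V(D, Y) = 4 + D
t(d) = -258 - 3*d (t(d) = 3*(-95 + (9 - d)) = 3*(-86 - d) = -258 - 3*d)
1/((-28359 - 46091)/V(-257, -13) + t(174)) = 1/((-28359 - 46091)/(4 - 257) + (-258 - 3*174)) = 1/(-74450/(-253) + (-258 - 522)) = 1/(-74450*(-1/253) - 780) = 1/(74450/253 - 780) = 1/(-122890/253) = -253/122890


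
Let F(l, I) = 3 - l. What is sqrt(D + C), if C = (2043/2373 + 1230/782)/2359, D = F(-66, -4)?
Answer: sqrt(749586692704132677)/104227697 ≈ 8.3067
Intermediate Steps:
D = 69 (D = 3 - 1*(-66) = 3 + 66 = 69)
C = 752736/729593879 (C = (2043*(1/2373) + 1230*(1/782))*(1/2359) = (681/791 + 615/391)*(1/2359) = (752736/309281)*(1/2359) = 752736/729593879 ≈ 0.0010317)
sqrt(D + C) = sqrt(69 + 752736/729593879) = sqrt(50342730387/729593879) = sqrt(749586692704132677)/104227697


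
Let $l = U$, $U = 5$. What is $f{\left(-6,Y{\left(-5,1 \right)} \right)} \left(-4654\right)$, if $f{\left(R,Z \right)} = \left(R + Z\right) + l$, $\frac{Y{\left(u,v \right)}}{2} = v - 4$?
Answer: $32578$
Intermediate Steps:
$l = 5$
$Y{\left(u,v \right)} = -8 + 2 v$ ($Y{\left(u,v \right)} = 2 \left(v - 4\right) = 2 \left(-4 + v\right) = -8 + 2 v$)
$f{\left(R,Z \right)} = 5 + R + Z$ ($f{\left(R,Z \right)} = \left(R + Z\right) + 5 = 5 + R + Z$)
$f{\left(-6,Y{\left(-5,1 \right)} \right)} \left(-4654\right) = \left(5 - 6 + \left(-8 + 2 \cdot 1\right)\right) \left(-4654\right) = \left(5 - 6 + \left(-8 + 2\right)\right) \left(-4654\right) = \left(5 - 6 - 6\right) \left(-4654\right) = \left(-7\right) \left(-4654\right) = 32578$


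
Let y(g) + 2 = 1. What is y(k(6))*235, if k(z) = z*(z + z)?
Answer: -235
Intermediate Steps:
k(z) = 2*z² (k(z) = z*(2*z) = 2*z²)
y(g) = -1 (y(g) = -2 + 1 = -1)
y(k(6))*235 = -1*235 = -235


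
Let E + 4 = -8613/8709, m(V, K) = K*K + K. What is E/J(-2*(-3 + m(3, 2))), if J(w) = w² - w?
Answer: -2069/17418 ≈ -0.11879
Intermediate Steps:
m(V, K) = K + K² (m(V, K) = K² + K = K + K²)
E = -14483/2903 (E = -4 - 8613/8709 = -4 - 8613*1/8709 = -4 - 2871/2903 = -14483/2903 ≈ -4.9890)
E/J(-2*(-3 + m(3, 2))) = -14483*(-1/(2*(-1 - 2*(-3 + 2*(1 + 2)))*(-3 + 2*(1 + 2))))/2903 = -14483*(-1/(2*(-1 - 2*(-3 + 2*3))*(-3 + 2*3)))/2903 = -14483*(-1/(2*(-1 - 2*(-3 + 6))*(-3 + 6)))/2903 = -14483*(-1/(6*(-1 - 2*3)))/2903 = -14483*(-1/(6*(-1 - 6)))/2903 = -14483/(2903*((-6*(-7)))) = -14483/2903/42 = -14483/2903*1/42 = -2069/17418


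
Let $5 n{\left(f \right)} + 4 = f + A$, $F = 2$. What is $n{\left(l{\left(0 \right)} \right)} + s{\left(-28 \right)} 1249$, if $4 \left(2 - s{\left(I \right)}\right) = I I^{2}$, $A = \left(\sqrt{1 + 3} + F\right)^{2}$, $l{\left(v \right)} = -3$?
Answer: $\frac{34285059}{5} \approx 6.857 \cdot 10^{6}$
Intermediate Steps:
$A = 16$ ($A = \left(\sqrt{1 + 3} + 2\right)^{2} = \left(\sqrt{4} + 2\right)^{2} = \left(2 + 2\right)^{2} = 4^{2} = 16$)
$s{\left(I \right)} = 2 - \frac{I^{3}}{4}$ ($s{\left(I \right)} = 2 - \frac{I I^{2}}{4} = 2 - \frac{I^{3}}{4}$)
$n{\left(f \right)} = \frac{12}{5} + \frac{f}{5}$ ($n{\left(f \right)} = - \frac{4}{5} + \frac{f + 16}{5} = - \frac{4}{5} + \frac{16 + f}{5} = - \frac{4}{5} + \left(\frac{16}{5} + \frac{f}{5}\right) = \frac{12}{5} + \frac{f}{5}$)
$n{\left(l{\left(0 \right)} \right)} + s{\left(-28 \right)} 1249 = \left(\frac{12}{5} + \frac{1}{5} \left(-3\right)\right) + \left(2 - \frac{\left(-28\right)^{3}}{4}\right) 1249 = \left(\frac{12}{5} - \frac{3}{5}\right) + \left(2 - -5488\right) 1249 = \frac{9}{5} + \left(2 + 5488\right) 1249 = \frac{9}{5} + 5490 \cdot 1249 = \frac{9}{5} + 6857010 = \frac{34285059}{5}$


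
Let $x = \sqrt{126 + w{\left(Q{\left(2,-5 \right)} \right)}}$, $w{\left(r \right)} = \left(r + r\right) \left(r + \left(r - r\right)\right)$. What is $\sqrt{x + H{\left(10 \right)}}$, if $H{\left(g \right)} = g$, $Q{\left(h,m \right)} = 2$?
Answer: $\sqrt{10 + \sqrt{134}} \approx 4.645$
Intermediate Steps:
$w{\left(r \right)} = 2 r^{2}$ ($w{\left(r \right)} = 2 r \left(r + 0\right) = 2 r r = 2 r^{2}$)
$x = \sqrt{134}$ ($x = \sqrt{126 + 2 \cdot 2^{2}} = \sqrt{126 + 2 \cdot 4} = \sqrt{126 + 8} = \sqrt{134} \approx 11.576$)
$\sqrt{x + H{\left(10 \right)}} = \sqrt{\sqrt{134} + 10} = \sqrt{10 + \sqrt{134}}$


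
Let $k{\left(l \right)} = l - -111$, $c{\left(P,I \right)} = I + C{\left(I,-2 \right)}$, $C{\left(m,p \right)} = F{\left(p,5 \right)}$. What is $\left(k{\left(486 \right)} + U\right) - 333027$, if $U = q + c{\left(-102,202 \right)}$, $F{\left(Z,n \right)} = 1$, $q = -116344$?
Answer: $-448571$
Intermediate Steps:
$C{\left(m,p \right)} = 1$
$c{\left(P,I \right)} = 1 + I$ ($c{\left(P,I \right)} = I + 1 = 1 + I$)
$k{\left(l \right)} = 111 + l$ ($k{\left(l \right)} = l + 111 = 111 + l$)
$U = -116141$ ($U = -116344 + \left(1 + 202\right) = -116344 + 203 = -116141$)
$\left(k{\left(486 \right)} + U\right) - 333027 = \left(\left(111 + 486\right) - 116141\right) - 333027 = \left(597 - 116141\right) - 333027 = -115544 - 333027 = -448571$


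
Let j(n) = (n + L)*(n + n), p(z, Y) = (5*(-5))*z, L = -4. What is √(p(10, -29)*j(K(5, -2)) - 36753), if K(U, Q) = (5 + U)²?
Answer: 9*I*√59713 ≈ 2199.3*I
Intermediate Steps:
p(z, Y) = -25*z
j(n) = 2*n*(-4 + n) (j(n) = (n - 4)*(n + n) = (-4 + n)*(2*n) = 2*n*(-4 + n))
√(p(10, -29)*j(K(5, -2)) - 36753) = √((-25*10)*(2*(5 + 5)²*(-4 + (5 + 5)²)) - 36753) = √(-500*10²*(-4 + 10²) - 36753) = √(-500*100*(-4 + 100) - 36753) = √(-500*100*96 - 36753) = √(-250*19200 - 36753) = √(-4800000 - 36753) = √(-4836753) = 9*I*√59713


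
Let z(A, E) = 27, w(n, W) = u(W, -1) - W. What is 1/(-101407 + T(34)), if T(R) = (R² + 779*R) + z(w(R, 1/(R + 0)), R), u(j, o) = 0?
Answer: -1/73738 ≈ -1.3562e-5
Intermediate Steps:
w(n, W) = -W (w(n, W) = 0 - W = -W)
T(R) = 27 + R² + 779*R (T(R) = (R² + 779*R) + 27 = 27 + R² + 779*R)
1/(-101407 + T(34)) = 1/(-101407 + (27 + 34² + 779*34)) = 1/(-101407 + (27 + 1156 + 26486)) = 1/(-101407 + 27669) = 1/(-73738) = -1/73738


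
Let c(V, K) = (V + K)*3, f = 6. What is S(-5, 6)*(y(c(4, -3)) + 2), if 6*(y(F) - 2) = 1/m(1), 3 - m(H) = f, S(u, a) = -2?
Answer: -71/9 ≈ -7.8889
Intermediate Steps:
m(H) = -3 (m(H) = 3 - 1*6 = 3 - 6 = -3)
c(V, K) = 3*K + 3*V (c(V, K) = (K + V)*3 = 3*K + 3*V)
y(F) = 35/18 (y(F) = 2 + (⅙)/(-3) = 2 + (⅙)*(-⅓) = 2 - 1/18 = 35/18)
S(-5, 6)*(y(c(4, -3)) + 2) = -2*(35/18 + 2) = -2*71/18 = -71/9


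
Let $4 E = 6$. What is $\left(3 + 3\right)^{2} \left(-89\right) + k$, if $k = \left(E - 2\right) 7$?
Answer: $- \frac{6415}{2} \approx -3207.5$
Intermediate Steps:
$E = \frac{3}{2}$ ($E = \frac{1}{4} \cdot 6 = \frac{3}{2} \approx 1.5$)
$k = - \frac{7}{2}$ ($k = \left(\frac{3}{2} - 2\right) 7 = \left(- \frac{1}{2}\right) 7 = - \frac{7}{2} \approx -3.5$)
$\left(3 + 3\right)^{2} \left(-89\right) + k = \left(3 + 3\right)^{2} \left(-89\right) - \frac{7}{2} = 6^{2} \left(-89\right) - \frac{7}{2} = 36 \left(-89\right) - \frac{7}{2} = -3204 - \frac{7}{2} = - \frac{6415}{2}$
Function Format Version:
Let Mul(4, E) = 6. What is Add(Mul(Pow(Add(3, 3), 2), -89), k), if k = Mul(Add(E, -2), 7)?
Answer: Rational(-6415, 2) ≈ -3207.5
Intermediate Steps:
E = Rational(3, 2) (E = Mul(Rational(1, 4), 6) = Rational(3, 2) ≈ 1.5000)
k = Rational(-7, 2) (k = Mul(Add(Rational(3, 2), -2), 7) = Mul(Rational(-1, 2), 7) = Rational(-7, 2) ≈ -3.5000)
Add(Mul(Pow(Add(3, 3), 2), -89), k) = Add(Mul(Pow(Add(3, 3), 2), -89), Rational(-7, 2)) = Add(Mul(Pow(6, 2), -89), Rational(-7, 2)) = Add(Mul(36, -89), Rational(-7, 2)) = Add(-3204, Rational(-7, 2)) = Rational(-6415, 2)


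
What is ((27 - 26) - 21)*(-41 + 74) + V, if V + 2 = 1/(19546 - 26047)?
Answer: -4303663/6501 ≈ -662.00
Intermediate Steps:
V = -13003/6501 (V = -2 + 1/(19546 - 26047) = -2 + 1/(-6501) = -2 - 1/6501 = -13003/6501 ≈ -2.0002)
((27 - 26) - 21)*(-41 + 74) + V = ((27 - 26) - 21)*(-41 + 74) - 13003/6501 = (1 - 21)*33 - 13003/6501 = -20*33 - 13003/6501 = -660 - 13003/6501 = -4303663/6501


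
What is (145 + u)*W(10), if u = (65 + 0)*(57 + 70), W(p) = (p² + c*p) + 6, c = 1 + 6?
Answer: 1478400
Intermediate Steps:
c = 7
W(p) = 6 + p² + 7*p (W(p) = (p² + 7*p) + 6 = 6 + p² + 7*p)
u = 8255 (u = 65*127 = 8255)
(145 + u)*W(10) = (145 + 8255)*(6 + 10² + 7*10) = 8400*(6 + 100 + 70) = 8400*176 = 1478400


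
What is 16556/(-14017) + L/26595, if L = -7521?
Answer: -181909559/124260705 ≈ -1.4639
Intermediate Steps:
16556/(-14017) + L/26595 = 16556/(-14017) - 7521/26595 = 16556*(-1/14017) - 7521*1/26595 = -16556/14017 - 2507/8865 = -181909559/124260705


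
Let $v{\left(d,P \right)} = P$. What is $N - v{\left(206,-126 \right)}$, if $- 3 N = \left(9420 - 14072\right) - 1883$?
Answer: $\frac{6913}{3} \approx 2304.3$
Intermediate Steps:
$N = \frac{6535}{3}$ ($N = - \frac{\left(9420 - 14072\right) - 1883}{3} = - \frac{-4652 - 1883}{3} = \left(- \frac{1}{3}\right) \left(-6535\right) = \frac{6535}{3} \approx 2178.3$)
$N - v{\left(206,-126 \right)} = \frac{6535}{3} - -126 = \frac{6535}{3} + 126 = \frac{6913}{3}$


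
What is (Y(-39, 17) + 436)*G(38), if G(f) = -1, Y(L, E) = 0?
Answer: -436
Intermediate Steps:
(Y(-39, 17) + 436)*G(38) = (0 + 436)*(-1) = 436*(-1) = -436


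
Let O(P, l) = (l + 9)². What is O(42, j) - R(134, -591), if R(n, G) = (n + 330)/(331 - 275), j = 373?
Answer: 1021410/7 ≈ 1.4592e+5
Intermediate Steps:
O(P, l) = (9 + l)²
R(n, G) = 165/28 + n/56 (R(n, G) = (330 + n)/56 = (330 + n)*(1/56) = 165/28 + n/56)
O(42, j) - R(134, -591) = (9 + 373)² - (165/28 + (1/56)*134) = 382² - (165/28 + 67/28) = 145924 - 1*58/7 = 145924 - 58/7 = 1021410/7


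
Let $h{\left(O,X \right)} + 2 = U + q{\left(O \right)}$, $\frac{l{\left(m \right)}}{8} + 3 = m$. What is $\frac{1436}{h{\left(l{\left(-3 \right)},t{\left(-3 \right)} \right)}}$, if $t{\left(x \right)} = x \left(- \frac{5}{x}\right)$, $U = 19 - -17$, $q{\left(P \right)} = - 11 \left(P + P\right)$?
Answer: $\frac{718}{545} \approx 1.3174$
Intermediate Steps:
$q{\left(P \right)} = - 22 P$ ($q{\left(P \right)} = - 11 \cdot 2 P = - 22 P$)
$U = 36$ ($U = 19 + 17 = 36$)
$t{\left(x \right)} = -5$
$l{\left(m \right)} = -24 + 8 m$
$h{\left(O,X \right)} = 34 - 22 O$ ($h{\left(O,X \right)} = -2 - \left(-36 + 22 O\right) = 34 - 22 O$)
$\frac{1436}{h{\left(l{\left(-3 \right)},t{\left(-3 \right)} \right)}} = \frac{1436}{34 - 22 \left(-24 + 8 \left(-3\right)\right)} = \frac{1436}{34 - 22 \left(-24 - 24\right)} = \frac{1436}{34 - -1056} = \frac{1436}{34 + 1056} = \frac{1436}{1090} = 1436 \cdot \frac{1}{1090} = \frac{718}{545}$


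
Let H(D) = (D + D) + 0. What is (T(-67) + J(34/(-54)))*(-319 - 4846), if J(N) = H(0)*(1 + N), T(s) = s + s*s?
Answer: -22839630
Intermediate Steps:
H(D) = 2*D (H(D) = 2*D + 0 = 2*D)
T(s) = s + s²
J(N) = 0 (J(N) = (2*0)*(1 + N) = 0*(1 + N) = 0)
(T(-67) + J(34/(-54)))*(-319 - 4846) = (-67*(1 - 67) + 0)*(-319 - 4846) = (-67*(-66) + 0)*(-5165) = (4422 + 0)*(-5165) = 4422*(-5165) = -22839630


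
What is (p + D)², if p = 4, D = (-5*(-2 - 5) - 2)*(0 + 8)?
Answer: 71824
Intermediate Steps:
D = 264 (D = (-5*(-7) - 2)*8 = (35 - 2)*8 = 33*8 = 264)
(p + D)² = (4 + 264)² = 268² = 71824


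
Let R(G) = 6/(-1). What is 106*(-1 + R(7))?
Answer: -742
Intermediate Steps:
R(G) = -6 (R(G) = 6*(-1) = -6)
106*(-1 + R(7)) = 106*(-1 - 6) = 106*(-7) = -742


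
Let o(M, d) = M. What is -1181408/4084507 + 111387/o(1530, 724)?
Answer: 151051142323/2083098570 ≈ 72.513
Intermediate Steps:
-1181408/4084507 + 111387/o(1530, 724) = -1181408/4084507 + 111387/1530 = -1181408*1/4084507 + 111387*(1/1530) = -1181408/4084507 + 37129/510 = 151051142323/2083098570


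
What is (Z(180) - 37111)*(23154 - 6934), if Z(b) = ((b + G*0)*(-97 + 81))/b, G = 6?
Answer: -602199940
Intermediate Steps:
Z(b) = -16 (Z(b) = ((b + 6*0)*(-97 + 81))/b = ((b + 0)*(-16))/b = (b*(-16))/b = (-16*b)/b = -16)
(Z(180) - 37111)*(23154 - 6934) = (-16 - 37111)*(23154 - 6934) = -37127*16220 = -602199940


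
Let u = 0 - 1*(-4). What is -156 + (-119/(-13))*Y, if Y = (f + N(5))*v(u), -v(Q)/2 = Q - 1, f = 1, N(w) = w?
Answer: -6312/13 ≈ -485.54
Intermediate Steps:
u = 4 (u = 0 + 4 = 4)
v(Q) = 2 - 2*Q (v(Q) = -2*(Q - 1) = -2*(-1 + Q) = 2 - 2*Q)
Y = -36 (Y = (1 + 5)*(2 - 2*4) = 6*(2 - 8) = 6*(-6) = -36)
-156 + (-119/(-13))*Y = -156 - 119/(-13)*(-36) = -156 - 119*(-1/13)*(-36) = -156 + (119/13)*(-36) = -156 - 4284/13 = -6312/13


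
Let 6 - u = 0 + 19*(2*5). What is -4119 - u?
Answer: -3935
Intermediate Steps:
u = -184 (u = 6 - (0 + 19*(2*5)) = 6 - (0 + 19*10) = 6 - (0 + 190) = 6 - 1*190 = 6 - 190 = -184)
-4119 - u = -4119 - 1*(-184) = -4119 + 184 = -3935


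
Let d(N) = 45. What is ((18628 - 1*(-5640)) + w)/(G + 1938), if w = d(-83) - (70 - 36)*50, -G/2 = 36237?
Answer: -22613/70536 ≈ -0.32059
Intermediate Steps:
G = -72474 (G = -2*36237 = -72474)
w = -1655 (w = 45 - (70 - 36)*50 = 45 - 34*50 = 45 - 1*1700 = 45 - 1700 = -1655)
((18628 - 1*(-5640)) + w)/(G + 1938) = ((18628 - 1*(-5640)) - 1655)/(-72474 + 1938) = ((18628 + 5640) - 1655)/(-70536) = (24268 - 1655)*(-1/70536) = 22613*(-1/70536) = -22613/70536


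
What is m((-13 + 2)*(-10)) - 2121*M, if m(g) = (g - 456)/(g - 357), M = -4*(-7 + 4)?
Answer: -6286298/247 ≈ -25451.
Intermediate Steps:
M = 12 (M = -4*(-3) = 12)
m(g) = (-456 + g)/(-357 + g)
m((-13 + 2)*(-10)) - 2121*M = (-456 + (-13 + 2)*(-10))/(-357 + (-13 + 2)*(-10)) - 2121*12 = (-456 - 11*(-10))/(-357 - 11*(-10)) - 25452 = (-456 + 110)/(-357 + 110) - 25452 = -346/(-247) - 25452 = -1/247*(-346) - 25452 = 346/247 - 25452 = -6286298/247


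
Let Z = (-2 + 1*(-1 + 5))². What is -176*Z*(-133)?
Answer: 93632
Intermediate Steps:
Z = 4 (Z = (-2 + 1*4)² = (-2 + 4)² = 2² = 4)
-176*Z*(-133) = -176*4*(-133) = -704*(-133) = 93632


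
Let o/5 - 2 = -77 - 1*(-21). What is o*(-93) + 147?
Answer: 25257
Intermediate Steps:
o = -270 (o = 10 + 5*(-77 - 1*(-21)) = 10 + 5*(-77 + 21) = 10 + 5*(-56) = 10 - 280 = -270)
o*(-93) + 147 = -270*(-93) + 147 = 25110 + 147 = 25257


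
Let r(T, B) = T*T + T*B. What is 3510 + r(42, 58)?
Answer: 7710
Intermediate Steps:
r(T, B) = T**2 + B*T
3510 + r(42, 58) = 3510 + 42*(58 + 42) = 3510 + 42*100 = 3510 + 4200 = 7710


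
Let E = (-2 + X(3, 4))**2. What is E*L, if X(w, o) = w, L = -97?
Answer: -97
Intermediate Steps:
E = 1 (E = (-2 + 3)**2 = 1**2 = 1)
E*L = 1*(-97) = -97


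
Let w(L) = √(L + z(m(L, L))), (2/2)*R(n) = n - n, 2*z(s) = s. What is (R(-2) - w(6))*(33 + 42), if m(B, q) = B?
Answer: -225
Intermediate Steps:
z(s) = s/2
R(n) = 0 (R(n) = n - n = 0)
w(L) = √6*√L/2 (w(L) = √(L + L/2) = √(3*L/2) = √6*√L/2)
(R(-2) - w(6))*(33 + 42) = (0 - √6*√6/2)*(33 + 42) = (0 - 1*3)*75 = (0 - 3)*75 = -3*75 = -225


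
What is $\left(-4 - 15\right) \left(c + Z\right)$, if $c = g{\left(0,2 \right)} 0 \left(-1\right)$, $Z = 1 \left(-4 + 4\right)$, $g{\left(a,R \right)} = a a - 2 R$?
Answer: $0$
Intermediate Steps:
$g{\left(a,R \right)} = a^{2} - 2 R$
$Z = 0$ ($Z = 1 \cdot 0 = 0$)
$c = 0$ ($c = \left(0^{2} - 4\right) 0 \left(-1\right) = \left(0 - 4\right) 0 \left(-1\right) = \left(-4\right) 0 \left(-1\right) = 0 \left(-1\right) = 0$)
$\left(-4 - 15\right) \left(c + Z\right) = \left(-4 - 15\right) \left(0 + 0\right) = \left(-19\right) 0 = 0$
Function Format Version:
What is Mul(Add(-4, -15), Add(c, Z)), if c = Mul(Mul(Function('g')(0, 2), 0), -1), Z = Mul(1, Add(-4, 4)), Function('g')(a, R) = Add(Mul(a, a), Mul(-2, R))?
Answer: 0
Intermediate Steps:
Function('g')(a, R) = Add(Pow(a, 2), Mul(-2, R))
Z = 0 (Z = Mul(1, 0) = 0)
c = 0 (c = Mul(Mul(Add(Pow(0, 2), Mul(-2, 2)), 0), -1) = Mul(Mul(Add(0, -4), 0), -1) = Mul(Mul(-4, 0), -1) = Mul(0, -1) = 0)
Mul(Add(-4, -15), Add(c, Z)) = Mul(Add(-4, -15), Add(0, 0)) = Mul(-19, 0) = 0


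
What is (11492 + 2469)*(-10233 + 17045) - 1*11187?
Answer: 95091145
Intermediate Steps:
(11492 + 2469)*(-10233 + 17045) - 1*11187 = 13961*6812 - 11187 = 95102332 - 11187 = 95091145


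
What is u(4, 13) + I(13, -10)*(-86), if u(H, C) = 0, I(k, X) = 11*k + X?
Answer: -11438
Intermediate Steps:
I(k, X) = X + 11*k
u(4, 13) + I(13, -10)*(-86) = 0 + (-10 + 11*13)*(-86) = 0 + (-10 + 143)*(-86) = 0 + 133*(-86) = 0 - 11438 = -11438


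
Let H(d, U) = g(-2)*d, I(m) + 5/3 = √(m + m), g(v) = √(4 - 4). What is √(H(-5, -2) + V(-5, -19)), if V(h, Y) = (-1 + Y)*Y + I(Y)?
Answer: √(3405 + 9*I*√38)/3 ≈ 19.451 + 0.15846*I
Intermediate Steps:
g(v) = 0 (g(v) = √0 = 0)
I(m) = -5/3 + √2*√m (I(m) = -5/3 + √(m + m) = -5/3 + √(2*m) = -5/3 + √2*√m)
H(d, U) = 0 (H(d, U) = 0*d = 0)
V(h, Y) = -5/3 + Y*(-1 + Y) + √2*√Y (V(h, Y) = (-1 + Y)*Y + (-5/3 + √2*√Y) = Y*(-1 + Y) + (-5/3 + √2*√Y) = -5/3 + Y*(-1 + Y) + √2*√Y)
√(H(-5, -2) + V(-5, -19)) = √(0 + (-5/3 + (-19)² - 1*(-19) + √2*√(-19))) = √(0 + (-5/3 + 361 + 19 + √2*(I*√19))) = √(0 + (-5/3 + 361 + 19 + I*√38)) = √(0 + (1135/3 + I*√38)) = √(1135/3 + I*√38)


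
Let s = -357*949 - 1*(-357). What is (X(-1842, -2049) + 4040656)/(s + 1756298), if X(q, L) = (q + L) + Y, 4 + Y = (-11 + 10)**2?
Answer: 2018381/708931 ≈ 2.8471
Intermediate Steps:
Y = -3 (Y = -4 + (-11 + 10)**2 = -4 + (-1)**2 = -4 + 1 = -3)
s = -338436 (s = -338793 + 357 = -338436)
X(q, L) = -3 + L + q (X(q, L) = (q + L) - 3 = (L + q) - 3 = -3 + L + q)
(X(-1842, -2049) + 4040656)/(s + 1756298) = ((-3 - 2049 - 1842) + 4040656)/(-338436 + 1756298) = (-3894 + 4040656)/1417862 = 4036762*(1/1417862) = 2018381/708931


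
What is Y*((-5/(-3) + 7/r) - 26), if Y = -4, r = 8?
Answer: 563/6 ≈ 93.833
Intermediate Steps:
Y*((-5/(-3) + 7/r) - 26) = -4*((-5/(-3) + 7/8) - 26) = -4*((-5*(-1/3) + 7*(1/8)) - 26) = -4*((5/3 + 7/8) - 26) = -4*(61/24 - 26) = -4*(-563/24) = 563/6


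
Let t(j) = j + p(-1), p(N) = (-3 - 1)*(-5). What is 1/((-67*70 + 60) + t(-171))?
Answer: -1/4781 ≈ -0.00020916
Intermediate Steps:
p(N) = 20 (p(N) = -4*(-5) = 20)
t(j) = 20 + j (t(j) = j + 20 = 20 + j)
1/((-67*70 + 60) + t(-171)) = 1/((-67*70 + 60) + (20 - 171)) = 1/((-4690 + 60) - 151) = 1/(-4630 - 151) = 1/(-4781) = -1/4781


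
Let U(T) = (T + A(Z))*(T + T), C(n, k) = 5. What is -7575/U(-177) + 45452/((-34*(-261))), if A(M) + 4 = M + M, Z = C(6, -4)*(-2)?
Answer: 175937281/35078922 ≈ 5.0155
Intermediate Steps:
Z = -10 (Z = 5*(-2) = -10)
A(M) = -4 + 2*M (A(M) = -4 + (M + M) = -4 + 2*M)
U(T) = 2*T*(-24 + T) (U(T) = (T + (-4 + 2*(-10)))*(T + T) = (T + (-4 - 20))*(2*T) = (T - 24)*(2*T) = (-24 + T)*(2*T) = 2*T*(-24 + T))
-7575/U(-177) + 45452/((-34*(-261))) = -7575*(-1/(354*(-24 - 177))) + 45452/((-34*(-261))) = -7575/(2*(-177)*(-201)) + 45452/8874 = -7575/71154 + 45452*(1/8874) = -7575*1/71154 + 22726/4437 = -2525/23718 + 22726/4437 = 175937281/35078922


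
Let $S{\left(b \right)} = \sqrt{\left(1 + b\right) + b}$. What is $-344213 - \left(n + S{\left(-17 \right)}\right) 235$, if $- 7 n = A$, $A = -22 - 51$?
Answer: $- \frac{2426646}{7} - 235 i \sqrt{33} \approx -3.4666 \cdot 10^{5} - 1350.0 i$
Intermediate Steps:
$S{\left(b \right)} = \sqrt{1 + 2 b}$
$A = -73$ ($A = -22 - 51 = -73$)
$n = \frac{73}{7}$ ($n = \left(- \frac{1}{7}\right) \left(-73\right) = \frac{73}{7} \approx 10.429$)
$-344213 - \left(n + S{\left(-17 \right)}\right) 235 = -344213 - \left(\frac{73}{7} + \sqrt{1 + 2 \left(-17\right)}\right) 235 = -344213 - \left(\frac{73}{7} + \sqrt{1 - 34}\right) 235 = -344213 - \left(\frac{73}{7} + \sqrt{-33}\right) 235 = -344213 - \left(\frac{73}{7} + i \sqrt{33}\right) 235 = -344213 - \left(\frac{17155}{7} + 235 i \sqrt{33}\right) = - \frac{2426646}{7} - 235 i \sqrt{33}$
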